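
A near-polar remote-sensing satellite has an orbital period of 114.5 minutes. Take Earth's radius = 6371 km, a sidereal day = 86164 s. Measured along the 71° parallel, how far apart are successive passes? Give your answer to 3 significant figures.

T = 114.5 min = 6870.0 s.
Node shift per orbit = (6870.0/86164) × 360° = 28.70°.
Equatorial spacing = 28.70 × 111.2 km/° = 3192 km.
At 71° latitude, spacing = 3192 × cos(71°) = 1039 km.

1040 km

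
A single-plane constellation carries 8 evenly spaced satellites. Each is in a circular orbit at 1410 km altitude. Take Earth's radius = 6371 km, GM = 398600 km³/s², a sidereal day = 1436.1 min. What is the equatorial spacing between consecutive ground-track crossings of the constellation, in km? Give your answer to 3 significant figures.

Semi-major axis a = 6371 + 1410 = 7781 km. Period T = 2π√(a³/μ) = 2π√(7781³/398600) = 6830.7 s = 113.84 min.
Single-satellite node shift = (6830.7/86166) × 360° = 28.54°.
With 8 satellites evenly phased, successive equator crossings are 28.54/8 = 3.567° apart.
That is 3.567 × 111.2 = 397 km at the equator.

397 km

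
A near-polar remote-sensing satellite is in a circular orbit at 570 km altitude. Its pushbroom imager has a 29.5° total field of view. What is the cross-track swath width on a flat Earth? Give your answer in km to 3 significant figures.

Half-angle = 29.5°/2 = 14.75°.
Swath width ≈ 2h·tan(θ/2) = 2 × 570 × tan(14.75°) = 300.1 km.

300 km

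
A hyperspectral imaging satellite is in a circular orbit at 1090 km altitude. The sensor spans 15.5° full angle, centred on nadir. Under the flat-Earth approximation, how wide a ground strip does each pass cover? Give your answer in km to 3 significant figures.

297 km

Half-angle = 15.5°/2 = 7.75°.
Swath width ≈ 2h·tan(θ/2) = 2 × 1090 × tan(7.75°) = 296.7 km.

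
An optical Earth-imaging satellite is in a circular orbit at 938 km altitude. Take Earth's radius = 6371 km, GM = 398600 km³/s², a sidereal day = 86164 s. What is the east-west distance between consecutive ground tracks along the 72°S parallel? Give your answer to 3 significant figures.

893 km

Semi-major axis a = 6371 + 938 = 7309 km. Period T = 2π√(a³/μ) = 2π√(7309³/398600) = 6218.7 s = 103.64 min.
Node shift per orbit = (6218.7/86164) × 360° = 25.98°.
Equatorial spacing = 25.98 × 111.2 km/° = 2889 km.
At 72° latitude, spacing = 2889 × cos(72°) = 893 km.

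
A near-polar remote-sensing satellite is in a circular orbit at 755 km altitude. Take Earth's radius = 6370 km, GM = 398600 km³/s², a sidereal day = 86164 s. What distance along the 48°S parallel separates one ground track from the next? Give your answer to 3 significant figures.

Semi-major axis a = 6370 + 755 = 7125 km. Period T = 2π√(a³/μ) = 2π√(7125³/398600) = 5985.3 s = 99.76 min.
Node shift per orbit = (5985.3/86164) × 360° = 25.01°.
Equatorial spacing = 25.01 × 111.2 km/° = 2780 km.
At 48° latitude, spacing = 2780 × cos(48°) = 1860 km.

1860 km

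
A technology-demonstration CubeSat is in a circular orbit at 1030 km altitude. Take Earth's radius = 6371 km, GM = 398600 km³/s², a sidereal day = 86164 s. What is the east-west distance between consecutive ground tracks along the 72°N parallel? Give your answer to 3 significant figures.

910 km

Semi-major axis a = 6371 + 1030 = 7401 km. Period T = 2π√(a³/μ) = 2π√(7401³/398600) = 6336.5 s = 105.61 min.
Node shift per orbit = (6336.5/86164) × 360° = 26.47°.
Equatorial spacing = 26.47 × 111.2 km/° = 2944 km.
At 72° latitude, spacing = 2944 × cos(72°) = 910 km.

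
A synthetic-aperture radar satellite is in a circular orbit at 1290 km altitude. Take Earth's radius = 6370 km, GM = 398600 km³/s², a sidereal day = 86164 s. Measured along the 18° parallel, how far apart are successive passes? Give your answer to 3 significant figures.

Semi-major axis a = 6370 + 1290 = 7660 km. Period T = 2π√(a³/μ) = 2π√(7660³/398600) = 6672.0 s = 111.20 min.
Node shift per orbit = (6672.0/86164) × 360° = 27.88°.
Equatorial spacing = 27.88 × 111.2 km/° = 3099 km.
At 18° latitude, spacing = 3099 × cos(18°) = 2948 km.

2950 km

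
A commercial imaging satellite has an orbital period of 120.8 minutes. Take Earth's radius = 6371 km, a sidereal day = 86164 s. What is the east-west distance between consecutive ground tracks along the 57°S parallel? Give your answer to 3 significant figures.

T = 120.8 min = 7248.0 s.
Node shift per orbit = (7248.0/86164) × 360° = 30.28°.
Equatorial spacing = 30.28 × 111.2 km/° = 3367 km.
At 57° latitude, spacing = 3367 × cos(57°) = 1834 km.

1830 km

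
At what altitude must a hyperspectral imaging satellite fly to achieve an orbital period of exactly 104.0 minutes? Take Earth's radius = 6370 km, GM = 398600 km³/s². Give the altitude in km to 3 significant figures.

956 km

T = 104.0 min = 6240.0 s.
From T = 2π√(a³/μ): a = (μ T²/4π²)^(1/3) = (398600 × 6240.0² / 4π²)^(1/3) = 7326 km.
Altitude h = a − R = 7326 − 6370 = 956 km.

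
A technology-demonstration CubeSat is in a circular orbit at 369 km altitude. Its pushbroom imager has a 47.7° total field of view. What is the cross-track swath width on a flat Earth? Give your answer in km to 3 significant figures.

326 km

Half-angle = 47.7°/2 = 23.85°.
Swath width ≈ 2h·tan(θ/2) = 2 × 369 × tan(23.85°) = 326.3 km.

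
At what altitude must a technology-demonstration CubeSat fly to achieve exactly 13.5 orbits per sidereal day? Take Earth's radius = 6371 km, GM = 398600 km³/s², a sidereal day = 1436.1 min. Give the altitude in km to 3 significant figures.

Required period T = 86166 / 13.5 = 6382.7 s.
From T = 2π√(a³/μ): a = (μ T²/4π²)^(1/3) = (398600 × 6382.7² / 4π²)^(1/3) = 7437 km.
Altitude h = a − R = 7437 − 6371 = 1066 km.

1070 km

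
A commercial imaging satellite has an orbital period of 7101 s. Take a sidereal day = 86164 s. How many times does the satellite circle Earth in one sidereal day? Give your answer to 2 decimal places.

Orbits per sidereal day = 86164 / 7101.0 = 12.134.

12.13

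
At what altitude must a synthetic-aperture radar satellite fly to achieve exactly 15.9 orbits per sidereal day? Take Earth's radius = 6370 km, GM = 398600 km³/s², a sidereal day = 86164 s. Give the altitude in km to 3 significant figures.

Required period T = 86164 / 15.9 = 5419.1 s.
From T = 2π√(a³/μ): a = (μ T²/4π²)^(1/3) = (398600 × 5419.1² / 4π²)^(1/3) = 6668 km.
Altitude h = a − R = 6668 − 6370 = 298 km.

298 km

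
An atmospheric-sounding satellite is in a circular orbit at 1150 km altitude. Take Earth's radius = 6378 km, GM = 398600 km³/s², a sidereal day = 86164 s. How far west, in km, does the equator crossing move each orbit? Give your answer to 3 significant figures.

3020 km

Semi-major axis a = 6378 + 1150 = 7528 km. Period T = 2π√(a³/μ) = 2π√(7528³/398600) = 6500.3 s = 108.34 min.
During one orbit Earth rotates (6500.3 / 86164) × 360° = 27.16°.
At the equator that is 27.16° × (2π·6378/360) km/° = 27.16 × 111.3 = 3023 km.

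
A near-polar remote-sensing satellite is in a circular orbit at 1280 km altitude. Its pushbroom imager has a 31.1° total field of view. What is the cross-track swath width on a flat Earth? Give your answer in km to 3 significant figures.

712 km

Half-angle = 31.1°/2 = 15.55°.
Swath width ≈ 2h·tan(θ/2) = 2 × 1280 × tan(15.55°) = 712.4 km.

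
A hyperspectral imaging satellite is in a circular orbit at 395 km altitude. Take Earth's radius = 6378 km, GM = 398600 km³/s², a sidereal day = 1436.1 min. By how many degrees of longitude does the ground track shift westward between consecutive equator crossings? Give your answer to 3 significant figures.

Semi-major axis a = 6378 + 395 = 6773 km. Period T = 2π√(a³/μ) = 2π√(6773³/398600) = 5547.3 s = 92.46 min.
During one orbit Earth rotates (5547.3 / 86166) × 360° = 23.18°.

23.2°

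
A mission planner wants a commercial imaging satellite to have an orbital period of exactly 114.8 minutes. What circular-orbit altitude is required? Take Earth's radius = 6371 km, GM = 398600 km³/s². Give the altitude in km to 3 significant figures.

1450 km

T = 114.8 min = 6888.0 s.
From T = 2π√(a³/μ): a = (μ T²/4π²)^(1/3) = (398600 × 6888.0² / 4π²)^(1/3) = 7824 km.
Altitude h = a − R = 7824 − 6371 = 1453 km.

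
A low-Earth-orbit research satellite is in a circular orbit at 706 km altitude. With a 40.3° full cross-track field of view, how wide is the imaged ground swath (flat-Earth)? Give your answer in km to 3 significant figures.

518 km

Half-angle = 40.3°/2 = 20.15°.
Swath width ≈ 2h·tan(θ/2) = 2 × 706 × tan(20.15°) = 518.1 km.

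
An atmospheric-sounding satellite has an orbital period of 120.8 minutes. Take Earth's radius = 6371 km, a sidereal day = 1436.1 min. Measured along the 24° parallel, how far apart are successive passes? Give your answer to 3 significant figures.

T = 120.8 min = 7248.0 s.
Node shift per orbit = (7248.0/86166) × 360° = 30.28°.
Equatorial spacing = 30.28 × 111.2 km/° = 3367 km.
At 24° latitude, spacing = 3367 × cos(24°) = 3076 km.

3080 km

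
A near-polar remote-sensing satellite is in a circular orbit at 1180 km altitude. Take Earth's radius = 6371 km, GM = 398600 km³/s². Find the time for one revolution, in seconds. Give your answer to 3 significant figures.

6530 seconds

Semi-major axis a = 6371 + 1180 = 7551 km. Period T = 2π√(a³/μ) = 2π√(7551³/398600) = 6530.1 s = 108.83 min.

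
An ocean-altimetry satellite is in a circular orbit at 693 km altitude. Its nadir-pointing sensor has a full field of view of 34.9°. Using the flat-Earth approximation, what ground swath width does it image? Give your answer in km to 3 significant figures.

Half-angle = 34.9°/2 = 17.45°.
Swath width ≈ 2h·tan(θ/2) = 2 × 693 × tan(17.45°) = 435.7 km.

436 km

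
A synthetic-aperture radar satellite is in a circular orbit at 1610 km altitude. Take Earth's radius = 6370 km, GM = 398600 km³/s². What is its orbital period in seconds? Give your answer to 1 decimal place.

7094.4 seconds

Semi-major axis a = 6370 + 1610 = 7980 km. Period T = 2π√(a³/μ) = 2π√(7980³/398600) = 7094.4 s = 118.24 min.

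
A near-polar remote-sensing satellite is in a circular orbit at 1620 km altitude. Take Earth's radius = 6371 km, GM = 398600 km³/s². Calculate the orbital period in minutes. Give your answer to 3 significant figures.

118 min

Semi-major axis a = 6371 + 1620 = 7991 km. Period T = 2π√(a³/μ) = 2π√(7991³/398600) = 7109.1 s = 118.48 min.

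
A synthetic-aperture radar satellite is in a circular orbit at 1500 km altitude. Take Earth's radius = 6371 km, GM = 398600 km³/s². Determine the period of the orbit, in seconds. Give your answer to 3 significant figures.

6950 seconds

Semi-major axis a = 6371 + 1500 = 7871 km. Period T = 2π√(a³/μ) = 2π√(7871³/398600) = 6949.5 s = 115.83 min.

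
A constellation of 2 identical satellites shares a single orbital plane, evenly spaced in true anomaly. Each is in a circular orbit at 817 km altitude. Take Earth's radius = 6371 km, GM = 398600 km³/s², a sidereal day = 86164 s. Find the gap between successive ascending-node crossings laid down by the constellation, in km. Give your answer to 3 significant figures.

1410 km

Semi-major axis a = 6371 + 817 = 7188 km. Period T = 2π√(a³/μ) = 2π√(7188³/398600) = 6064.9 s = 101.08 min.
Single-satellite node shift = (6064.9/86164) × 360° = 25.34°.
With 2 satellites evenly phased, successive equator crossings are 25.34/2 = 12.670° apart.
That is 12.670 × 111.2 = 1409 km at the equator.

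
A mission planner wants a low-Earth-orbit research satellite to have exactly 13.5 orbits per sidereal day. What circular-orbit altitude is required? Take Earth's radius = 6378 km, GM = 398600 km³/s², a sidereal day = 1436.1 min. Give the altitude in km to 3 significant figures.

1060 km

Required period T = 86166 / 13.5 = 6382.7 s.
From T = 2π√(a³/μ): a = (μ T²/4π²)^(1/3) = (398600 × 6382.7² / 4π²)^(1/3) = 7437 km.
Altitude h = a − R = 7437 − 6378 = 1059 km.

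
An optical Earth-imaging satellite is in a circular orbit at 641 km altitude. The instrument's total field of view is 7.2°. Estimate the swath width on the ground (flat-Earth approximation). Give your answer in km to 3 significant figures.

80.7 km

Half-angle = 7.2°/2 = 3.6°.
Swath width ≈ 2h·tan(θ/2) = 2 × 641 × tan(3.6°) = 80.7 km.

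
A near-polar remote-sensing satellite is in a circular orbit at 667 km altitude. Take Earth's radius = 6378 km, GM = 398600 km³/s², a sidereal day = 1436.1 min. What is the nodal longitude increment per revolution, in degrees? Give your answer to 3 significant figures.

24.6°

Semi-major axis a = 6378 + 667 = 7045 km. Period T = 2π√(a³/μ) = 2π√(7045³/398600) = 5884.8 s = 98.08 min.
During one orbit Earth rotates (5884.8 / 86166) × 360° = 24.59°.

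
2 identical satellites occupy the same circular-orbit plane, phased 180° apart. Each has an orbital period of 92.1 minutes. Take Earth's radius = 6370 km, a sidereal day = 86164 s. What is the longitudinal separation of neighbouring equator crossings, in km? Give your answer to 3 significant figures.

T = 92.1 min = 5526.0 s.
Single-satellite node shift = (5526.0/86164) × 360° = 23.09°.
With 2 satellites evenly phased, successive equator crossings are 23.09/2 = 11.544° apart.
That is 11.544 × 111.2 = 1283 km at the equator.

1280 km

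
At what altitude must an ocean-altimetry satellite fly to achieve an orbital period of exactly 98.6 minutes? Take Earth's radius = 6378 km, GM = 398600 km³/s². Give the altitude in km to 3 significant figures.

T = 98.6 min = 5916.0 s.
From T = 2π√(a³/μ): a = (μ T²/4π²)^(1/3) = (398600 × 5916.0² / 4π²)^(1/3) = 7070 km.
Altitude h = a − R = 7070 − 6378 = 692 km.

692 km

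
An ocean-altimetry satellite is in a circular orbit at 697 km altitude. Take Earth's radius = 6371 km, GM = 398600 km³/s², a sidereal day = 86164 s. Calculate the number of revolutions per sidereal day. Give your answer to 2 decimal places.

Semi-major axis a = 6371 + 697 = 7068 km. Period T = 2π√(a³/μ) = 2π√(7068³/398600) = 5913.7 s = 98.56 min.
Orbits per sidereal day = 86164 / 5913.7 = 14.570.

14.57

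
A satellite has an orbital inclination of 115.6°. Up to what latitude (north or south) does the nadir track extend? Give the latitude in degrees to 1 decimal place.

Retrograde orbit: the ground track reaches ±(180° − i) = ±(180 − 115.6) = ±64.4°.

64.4°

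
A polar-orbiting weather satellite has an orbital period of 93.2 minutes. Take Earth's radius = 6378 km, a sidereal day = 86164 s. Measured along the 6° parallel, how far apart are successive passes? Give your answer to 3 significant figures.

T = 93.2 min = 5592.0 s.
Node shift per orbit = (5592.0/86164) × 360° = 23.36°.
Equatorial spacing = 23.36 × 111.3 km/° = 2601 km.
At 6° latitude, spacing = 2601 × cos(6°) = 2587 km.

2590 km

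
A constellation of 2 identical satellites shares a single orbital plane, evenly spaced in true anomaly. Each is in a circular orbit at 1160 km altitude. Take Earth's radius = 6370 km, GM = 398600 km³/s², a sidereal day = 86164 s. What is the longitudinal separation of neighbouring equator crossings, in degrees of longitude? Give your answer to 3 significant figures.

Semi-major axis a = 6370 + 1160 = 7530 km. Period T = 2π√(a³/μ) = 2π√(7530³/398600) = 6502.8 s = 108.38 min.
Single-satellite node shift = (6502.8/86164) × 360° = 27.17°.
With 2 satellites evenly phased, successive equator crossings are 27.17/2 = 13.585° apart.

13.6°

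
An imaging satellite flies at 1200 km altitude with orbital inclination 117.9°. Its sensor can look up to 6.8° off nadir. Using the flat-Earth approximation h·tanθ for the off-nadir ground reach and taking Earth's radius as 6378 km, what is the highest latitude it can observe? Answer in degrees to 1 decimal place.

63.4°

Retrograde orbit: the ground track reaches ±(180° − i) = ±(180 − 117.9) = ±62.1°.
Sensor half-swath on the ground ≈ 1200·tan(6.8°) = 143 km = 1.29° of latitude.
Maximum observable latitude ≈ 62.1 + 1.29 = 63.4°.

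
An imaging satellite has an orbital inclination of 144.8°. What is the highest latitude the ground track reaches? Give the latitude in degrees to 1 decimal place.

35.2°

Retrograde orbit: the ground track reaches ±(180° − i) = ±(180 − 144.8) = ±35.2°.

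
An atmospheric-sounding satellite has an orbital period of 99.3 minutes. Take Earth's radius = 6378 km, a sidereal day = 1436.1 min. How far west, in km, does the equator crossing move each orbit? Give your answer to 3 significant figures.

T = 99.3 min = 5958.0 s.
During one orbit Earth rotates (5958.0 / 86166) × 360° = 24.89°.
At the equator that is 24.89° × (2π·6378/360) km/° = 24.89 × 111.3 = 2771 km.

2770 km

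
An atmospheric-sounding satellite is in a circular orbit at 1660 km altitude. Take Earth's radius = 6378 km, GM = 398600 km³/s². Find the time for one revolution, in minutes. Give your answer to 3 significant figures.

120 min

Semi-major axis a = 6378 + 1660 = 8038 km. Period T = 2π√(a³/μ) = 2π√(8038³/398600) = 7171.9 s = 119.53 min.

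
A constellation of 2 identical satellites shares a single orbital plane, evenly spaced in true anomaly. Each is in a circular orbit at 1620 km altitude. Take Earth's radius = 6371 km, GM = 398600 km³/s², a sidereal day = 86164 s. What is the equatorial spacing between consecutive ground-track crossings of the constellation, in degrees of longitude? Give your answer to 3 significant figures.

Semi-major axis a = 6371 + 1620 = 7991 km. Period T = 2π√(a³/μ) = 2π√(7991³/398600) = 7109.1 s = 118.48 min.
Single-satellite node shift = (7109.1/86164) × 360° = 29.70°.
With 2 satellites evenly phased, successive equator crossings are 29.70/2 = 14.851° apart.

14.9°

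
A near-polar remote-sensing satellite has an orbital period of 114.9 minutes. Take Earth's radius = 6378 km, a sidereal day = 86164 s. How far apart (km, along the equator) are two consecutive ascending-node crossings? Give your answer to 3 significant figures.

T = 114.9 min = 6894.0 s.
During one orbit Earth rotates (6894.0 / 86164) × 360° = 28.80°.
At the equator that is 28.80° × (2π·6378/360) km/° = 28.80 × 111.3 = 3206 km.

3210 km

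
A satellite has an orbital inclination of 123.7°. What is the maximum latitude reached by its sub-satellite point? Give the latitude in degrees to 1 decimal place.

56.3°

Retrograde orbit: the ground track reaches ±(180° − i) = ±(180 − 123.7) = ±56.3°.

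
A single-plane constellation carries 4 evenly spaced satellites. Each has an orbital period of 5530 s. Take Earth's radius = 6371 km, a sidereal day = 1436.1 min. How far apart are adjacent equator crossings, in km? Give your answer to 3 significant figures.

642 km

Single-satellite node shift = (5530.0/86166) × 360° = 23.10°.
With 4 satellites evenly phased, successive equator crossings are 23.10/4 = 5.776° apart.
That is 5.776 × 111.2 = 642 km at the equator.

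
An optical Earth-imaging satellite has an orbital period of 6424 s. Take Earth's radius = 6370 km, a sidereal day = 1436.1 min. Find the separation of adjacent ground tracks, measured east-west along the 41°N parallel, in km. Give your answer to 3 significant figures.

2250 km

Node shift per orbit = (6424.0/86166) × 360° = 26.84°.
Equatorial spacing = 26.84 × 111.2 km/° = 2984 km.
At 41° latitude, spacing = 2984 × cos(41°) = 2252 km.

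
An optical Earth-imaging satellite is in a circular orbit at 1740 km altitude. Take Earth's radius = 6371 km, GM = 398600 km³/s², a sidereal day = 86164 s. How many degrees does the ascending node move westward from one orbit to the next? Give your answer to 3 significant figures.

30.4°

Semi-major axis a = 6371 + 1740 = 8111 km. Period T = 2π√(a³/μ) = 2π√(8111³/398600) = 7269.8 s = 121.16 min.
During one orbit Earth rotates (7269.8 / 86164) × 360° = 30.37°.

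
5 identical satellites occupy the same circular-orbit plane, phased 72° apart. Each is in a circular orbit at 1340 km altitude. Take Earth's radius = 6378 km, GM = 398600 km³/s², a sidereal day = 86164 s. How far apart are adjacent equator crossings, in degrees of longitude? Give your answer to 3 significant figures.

Semi-major axis a = 6378 + 1340 = 7718 km. Period T = 2π√(a³/μ) = 2π√(7718³/398600) = 6747.9 s = 112.46 min.
Single-satellite node shift = (6747.9/86164) × 360° = 28.19°.
With 5 satellites evenly phased, successive equator crossings are 28.19/5 = 5.639° apart.

5.64°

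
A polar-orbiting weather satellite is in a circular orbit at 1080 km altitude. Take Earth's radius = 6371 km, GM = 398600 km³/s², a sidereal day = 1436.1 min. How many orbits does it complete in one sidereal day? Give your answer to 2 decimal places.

13.46

Semi-major axis a = 6371 + 1080 = 7451 km. Period T = 2π√(a³/μ) = 2π√(7451³/398600) = 6400.8 s = 106.68 min.
Orbits per sidereal day = 86166 / 6400.8 = 13.462.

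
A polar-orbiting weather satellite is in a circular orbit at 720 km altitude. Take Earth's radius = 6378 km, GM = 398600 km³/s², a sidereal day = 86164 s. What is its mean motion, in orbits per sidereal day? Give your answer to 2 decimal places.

14.48

Semi-major axis a = 6378 + 720 = 7098 km. Period T = 2π√(a³/μ) = 2π√(7098³/398600) = 5951.3 s = 99.19 min.
Orbits per sidereal day = 86164 / 5951.3 = 14.478.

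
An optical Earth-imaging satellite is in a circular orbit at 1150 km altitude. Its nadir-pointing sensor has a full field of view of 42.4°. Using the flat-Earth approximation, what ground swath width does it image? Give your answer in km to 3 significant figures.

Half-angle = 42.4°/2 = 21.2°.
Swath width ≈ 2h·tan(θ/2) = 2 × 1150 × tan(21.2°) = 892.1 km.

892 km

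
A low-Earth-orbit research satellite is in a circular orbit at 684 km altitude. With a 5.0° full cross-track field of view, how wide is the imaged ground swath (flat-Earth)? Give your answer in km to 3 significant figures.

59.7 km

Half-angle = 5.0°/2 = 2.5°.
Swath width ≈ 2h·tan(θ/2) = 2 × 684 × tan(2.5°) = 59.7 km.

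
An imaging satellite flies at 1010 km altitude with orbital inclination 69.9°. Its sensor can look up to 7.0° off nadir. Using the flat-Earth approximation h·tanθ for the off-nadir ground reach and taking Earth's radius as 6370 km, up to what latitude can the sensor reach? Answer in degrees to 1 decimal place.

71.0°

For a prograde orbit the ground track reaches latitude ±i = ±69.9°.
Sensor half-swath on the ground ≈ 1010·tan(7.0°) = 124 km = 1.12° of latitude.
Maximum observable latitude ≈ 69.9 + 1.12 = 71.0°.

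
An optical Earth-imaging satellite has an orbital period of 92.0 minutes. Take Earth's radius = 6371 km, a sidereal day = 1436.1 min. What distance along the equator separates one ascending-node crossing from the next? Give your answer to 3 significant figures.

T = 92.0 min = 5520.0 s.
During one orbit Earth rotates (5520.0 / 86166) × 360° = 23.06°.
At the equator that is 23.06° × (2π·6371/360) km/° = 23.06 × 111.2 = 2564 km.

2560 km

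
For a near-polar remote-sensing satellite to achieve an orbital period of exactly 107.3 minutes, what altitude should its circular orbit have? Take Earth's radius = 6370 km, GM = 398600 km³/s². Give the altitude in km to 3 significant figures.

1110 km

T = 107.3 min = 6438.0 s.
From T = 2π√(a³/μ): a = (μ T²/4π²)^(1/3) = (398600 × 6438.0² / 4π²)^(1/3) = 7480 km.
Altitude h = a − R = 7480 − 6370 = 1110 km.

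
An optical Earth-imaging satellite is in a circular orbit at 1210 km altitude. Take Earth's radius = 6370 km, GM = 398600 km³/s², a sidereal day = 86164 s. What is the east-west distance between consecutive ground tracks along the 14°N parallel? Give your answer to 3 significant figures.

2960 km

Semi-major axis a = 6370 + 1210 = 7580 km. Period T = 2π√(a³/μ) = 2π√(7580³/398600) = 6567.7 s = 109.46 min.
Node shift per orbit = (6567.7/86164) × 360° = 27.44°.
Equatorial spacing = 27.44 × 111.2 km/° = 3051 km.
At 14° latitude, spacing = 3051 × cos(14°) = 2960 km.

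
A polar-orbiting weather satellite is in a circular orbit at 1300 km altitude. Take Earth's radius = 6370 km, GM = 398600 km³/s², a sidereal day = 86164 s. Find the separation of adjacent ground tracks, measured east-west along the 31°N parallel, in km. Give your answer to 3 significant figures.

2660 km

Semi-major axis a = 6370 + 1300 = 7670 km. Period T = 2π√(a³/μ) = 2π√(7670³/398600) = 6685.0 s = 111.42 min.
Node shift per orbit = (6685.0/86164) × 360° = 27.93°.
Equatorial spacing = 27.93 × 111.2 km/° = 3105 km.
At 31° latitude, spacing = 3105 × cos(31°) = 2662 km.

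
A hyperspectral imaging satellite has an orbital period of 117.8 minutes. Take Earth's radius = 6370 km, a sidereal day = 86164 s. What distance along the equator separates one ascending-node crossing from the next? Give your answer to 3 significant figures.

3280 km

T = 117.8 min = 7068.0 s.
During one orbit Earth rotates (7068.0 / 86164) × 360° = 29.53°.
At the equator that is 29.53° × (2π·6370/360) km/° = 29.53 × 111.2 = 3283 km.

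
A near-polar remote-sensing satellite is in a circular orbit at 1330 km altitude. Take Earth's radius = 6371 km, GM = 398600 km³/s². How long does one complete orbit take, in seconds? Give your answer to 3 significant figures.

6730 seconds

Semi-major axis a = 6371 + 1330 = 7701 km. Period T = 2π√(a³/μ) = 2π√(7701³/398600) = 6725.6 s = 112.09 min.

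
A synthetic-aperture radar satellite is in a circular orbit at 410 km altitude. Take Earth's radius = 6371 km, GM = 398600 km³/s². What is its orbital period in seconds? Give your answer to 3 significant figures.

Semi-major axis a = 6371 + 410 = 6781 km. Period T = 2π√(a³/μ) = 2π√(6781³/398600) = 5557.1 s = 92.62 min.

5560 seconds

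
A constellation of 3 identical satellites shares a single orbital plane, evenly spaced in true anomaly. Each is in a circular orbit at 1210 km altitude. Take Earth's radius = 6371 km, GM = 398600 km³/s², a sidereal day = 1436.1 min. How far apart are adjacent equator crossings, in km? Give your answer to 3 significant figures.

1020 km

Semi-major axis a = 6371 + 1210 = 7581 km. Period T = 2π√(a³/μ) = 2π√(7581³/398600) = 6569.0 s = 109.48 min.
Single-satellite node shift = (6569.0/86166) × 360° = 27.45°.
With 3 satellites evenly phased, successive equator crossings are 27.45/3 = 9.148° apart.
That is 9.148 × 111.2 = 1017 km at the equator.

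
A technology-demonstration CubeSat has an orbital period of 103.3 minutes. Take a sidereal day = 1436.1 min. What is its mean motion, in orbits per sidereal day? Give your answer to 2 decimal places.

13.90

T = 103.3 min = 6198.0 s.
Orbits per sidereal day = 86166 / 6198.0 = 13.902.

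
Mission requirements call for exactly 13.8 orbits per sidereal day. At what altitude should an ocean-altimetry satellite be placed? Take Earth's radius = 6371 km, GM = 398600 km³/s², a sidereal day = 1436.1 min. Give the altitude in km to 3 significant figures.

Required period T = 86166 / 13.8 = 6243.9 s.
From T = 2π√(a³/μ): a = (μ T²/4π²)^(1/3) = (398600 × 6243.9² / 4π²)^(1/3) = 7329 km.
Altitude h = a − R = 7329 − 6371 = 958 km.

958 km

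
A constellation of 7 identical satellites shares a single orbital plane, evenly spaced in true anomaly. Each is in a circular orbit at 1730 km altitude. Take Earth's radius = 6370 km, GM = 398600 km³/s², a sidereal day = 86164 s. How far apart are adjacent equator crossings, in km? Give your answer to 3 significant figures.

Semi-major axis a = 6370 + 1730 = 8100 km. Period T = 2π√(a³/μ) = 2π√(8100³/398600) = 7255.0 s = 120.92 min.
Single-satellite node shift = (7255.0/86164) × 360° = 30.31°.
With 7 satellites evenly phased, successive equator crossings are 30.31/7 = 4.330° apart.
That is 4.330 × 111.2 = 481 km at the equator.

481 km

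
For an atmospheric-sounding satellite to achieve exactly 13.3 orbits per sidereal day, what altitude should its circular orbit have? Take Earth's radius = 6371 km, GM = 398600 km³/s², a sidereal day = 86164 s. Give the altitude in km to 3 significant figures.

1140 km

Required period T = 86164 / 13.3 = 6478.5 s.
From T = 2π√(a³/μ): a = (μ T²/4π²)^(1/3) = (398600 × 6478.5² / 4π²)^(1/3) = 7511 km.
Altitude h = a − R = 7511 − 6371 = 1140 km.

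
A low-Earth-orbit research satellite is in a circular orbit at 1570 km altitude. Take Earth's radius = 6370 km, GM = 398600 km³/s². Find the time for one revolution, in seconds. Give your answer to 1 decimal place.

Semi-major axis a = 6370 + 1570 = 7940 km. Period T = 2π√(a³/μ) = 2π√(7940³/398600) = 7041.1 s = 117.35 min.

7041.1 seconds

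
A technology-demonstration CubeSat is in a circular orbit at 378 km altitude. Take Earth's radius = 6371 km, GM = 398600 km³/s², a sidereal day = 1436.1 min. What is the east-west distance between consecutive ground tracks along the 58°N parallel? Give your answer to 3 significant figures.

Semi-major axis a = 6371 + 378 = 6749 km. Period T = 2π√(a³/μ) = 2π√(6749³/398600) = 5517.9 s = 91.96 min.
Node shift per orbit = (5517.9/86166) × 360° = 23.05°.
Equatorial spacing = 23.05 × 111.2 km/° = 2563 km.
At 58° latitude, spacing = 2563 × cos(58°) = 1358 km.

1360 km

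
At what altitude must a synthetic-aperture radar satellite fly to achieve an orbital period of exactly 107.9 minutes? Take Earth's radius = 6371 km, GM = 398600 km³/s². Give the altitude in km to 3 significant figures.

T = 107.9 min = 6474.0 s.
From T = 2π√(a³/μ): a = (μ T²/4π²)^(1/3) = (398600 × 6474.0² / 4π²)^(1/3) = 7508 km.
Altitude h = a − R = 7508 − 6371 = 1137 km.

1140 km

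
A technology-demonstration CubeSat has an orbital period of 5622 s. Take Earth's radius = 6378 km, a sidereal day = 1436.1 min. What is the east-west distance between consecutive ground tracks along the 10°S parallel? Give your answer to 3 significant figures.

2570 km

Node shift per orbit = (5622.0/86166) × 360° = 23.49°.
Equatorial spacing = 23.49 × 111.3 km/° = 2615 km.
At 10° latitude, spacing = 2615 × cos(10°) = 2575 km.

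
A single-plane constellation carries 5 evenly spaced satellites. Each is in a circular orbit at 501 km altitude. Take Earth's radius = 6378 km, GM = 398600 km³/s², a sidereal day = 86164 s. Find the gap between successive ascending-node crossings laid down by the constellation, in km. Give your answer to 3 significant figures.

528 km

Semi-major axis a = 6378 + 501 = 6879 km. Period T = 2π√(a³/μ) = 2π√(6879³/398600) = 5678.0 s = 94.63 min.
Single-satellite node shift = (5678.0/86164) × 360° = 23.72°.
With 5 satellites evenly phased, successive equator crossings are 23.72/5 = 4.745° apart.
That is 4.745 × 111.3 = 528 km at the equator.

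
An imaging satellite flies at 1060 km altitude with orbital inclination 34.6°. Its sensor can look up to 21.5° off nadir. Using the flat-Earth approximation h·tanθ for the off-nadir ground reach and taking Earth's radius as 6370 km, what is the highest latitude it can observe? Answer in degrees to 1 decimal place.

38.4°

For a prograde orbit the ground track reaches latitude ±i = ±34.6°.
Sensor half-swath on the ground ≈ 1060·tan(21.5°) = 418 km = 3.76° of latitude.
Maximum observable latitude ≈ 34.6 + 3.76 = 38.4°.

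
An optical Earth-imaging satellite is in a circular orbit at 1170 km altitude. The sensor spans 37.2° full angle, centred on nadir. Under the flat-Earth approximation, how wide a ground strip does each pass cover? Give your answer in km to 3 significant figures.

787 km

Half-angle = 37.2°/2 = 18.6°.
Swath width ≈ 2h·tan(θ/2) = 2 × 1170 × tan(18.6°) = 787.5 km.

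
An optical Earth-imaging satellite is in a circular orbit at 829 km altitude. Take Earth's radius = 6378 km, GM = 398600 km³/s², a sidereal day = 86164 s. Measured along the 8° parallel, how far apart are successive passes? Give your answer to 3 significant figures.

Semi-major axis a = 6378 + 829 = 7207 km. Period T = 2π√(a³/μ) = 2π√(7207³/398600) = 6089.0 s = 101.48 min.
Node shift per orbit = (6089.0/86164) × 360° = 25.44°.
Equatorial spacing = 25.44 × 111.3 km/° = 2832 km.
At 8° latitude, spacing = 2832 × cos(8°) = 2804 km.

2800 km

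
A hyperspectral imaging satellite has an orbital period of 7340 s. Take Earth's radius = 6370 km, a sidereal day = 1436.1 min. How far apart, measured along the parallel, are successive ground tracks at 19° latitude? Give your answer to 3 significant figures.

3220 km

Node shift per orbit = (7340.0/86166) × 360° = 30.67°.
Equatorial spacing = 30.67 × 111.2 km/° = 3409 km.
At 19° latitude, spacing = 3409 × cos(19°) = 3224 km.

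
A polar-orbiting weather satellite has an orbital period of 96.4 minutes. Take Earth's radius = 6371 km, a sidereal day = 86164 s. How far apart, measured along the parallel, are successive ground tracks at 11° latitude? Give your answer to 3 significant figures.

2640 km

T = 96.4 min = 5784.0 s.
Node shift per orbit = (5784.0/86164) × 360° = 24.17°.
Equatorial spacing = 24.17 × 111.2 km/° = 2687 km.
At 11° latitude, spacing = 2687 × cos(11°) = 2638 km.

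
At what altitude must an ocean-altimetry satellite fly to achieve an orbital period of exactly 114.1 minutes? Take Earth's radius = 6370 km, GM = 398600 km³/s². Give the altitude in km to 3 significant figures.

1420 km

T = 114.1 min = 6846.0 s.
From T = 2π√(a³/μ): a = (μ T²/4π²)^(1/3) = (398600 × 6846.0² / 4π²)^(1/3) = 7793 km.
Altitude h = a − R = 7793 − 6370 = 1423 km.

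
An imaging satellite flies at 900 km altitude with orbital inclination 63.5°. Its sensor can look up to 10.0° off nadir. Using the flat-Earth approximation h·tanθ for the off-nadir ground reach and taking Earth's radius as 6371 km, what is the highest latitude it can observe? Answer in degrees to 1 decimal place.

64.9°

For a prograde orbit the ground track reaches latitude ±i = ±63.5°.
Sensor half-swath on the ground ≈ 900·tan(10.0°) = 159 km = 1.43° of latitude.
Maximum observable latitude ≈ 63.5 + 1.43 = 64.9°.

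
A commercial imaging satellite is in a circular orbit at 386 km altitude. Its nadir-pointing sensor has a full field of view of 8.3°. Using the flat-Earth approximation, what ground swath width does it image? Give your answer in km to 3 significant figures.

Half-angle = 8.3°/2 = 4.15°.
Swath width ≈ 2h·tan(θ/2) = 2 × 386 × tan(4.15°) = 56.0 km.

56.0 km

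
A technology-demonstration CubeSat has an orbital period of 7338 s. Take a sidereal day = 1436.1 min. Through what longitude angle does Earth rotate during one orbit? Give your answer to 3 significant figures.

During one orbit Earth rotates (7338.0 / 86166) × 360° = 30.66°.

30.7°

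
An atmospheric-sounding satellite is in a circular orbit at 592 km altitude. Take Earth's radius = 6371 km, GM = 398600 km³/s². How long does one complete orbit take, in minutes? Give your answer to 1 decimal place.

96.4 min

Semi-major axis a = 6371 + 592 = 6963 km. Period T = 2π√(a³/μ) = 2π√(6963³/398600) = 5782.4 s = 96.37 min.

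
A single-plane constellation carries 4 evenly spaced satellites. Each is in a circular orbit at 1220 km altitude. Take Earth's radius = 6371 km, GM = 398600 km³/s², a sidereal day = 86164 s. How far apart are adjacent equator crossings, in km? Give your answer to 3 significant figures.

Semi-major axis a = 6371 + 1220 = 7591 km. Period T = 2π√(a³/μ) = 2π√(7591³/398600) = 6582.0 s = 109.70 min.
Single-satellite node shift = (6582.0/86164) × 360° = 27.50°.
With 4 satellites evenly phased, successive equator crossings are 27.50/4 = 6.875° apart.
That is 6.875 × 111.2 = 764 km at the equator.

764 km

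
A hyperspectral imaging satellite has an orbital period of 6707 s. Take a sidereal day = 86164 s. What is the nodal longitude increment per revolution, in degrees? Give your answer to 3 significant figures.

During one orbit Earth rotates (6707.0 / 86164) × 360° = 28.02°.

28.0°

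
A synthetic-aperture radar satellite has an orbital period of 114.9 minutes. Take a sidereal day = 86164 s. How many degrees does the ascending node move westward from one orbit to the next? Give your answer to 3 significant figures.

T = 114.9 min = 6894.0 s.
During one orbit Earth rotates (6894.0 / 86164) × 360° = 28.80°.

28.8°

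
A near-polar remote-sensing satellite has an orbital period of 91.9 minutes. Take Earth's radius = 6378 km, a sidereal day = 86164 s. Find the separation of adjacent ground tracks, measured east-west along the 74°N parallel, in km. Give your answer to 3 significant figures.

T = 91.9 min = 5514.0 s.
Node shift per orbit = (5514.0/86164) × 360° = 23.04°.
Equatorial spacing = 23.04 × 111.3 km/° = 2565 km.
At 74° latitude, spacing = 2565 × cos(74°) = 707 km.

707 km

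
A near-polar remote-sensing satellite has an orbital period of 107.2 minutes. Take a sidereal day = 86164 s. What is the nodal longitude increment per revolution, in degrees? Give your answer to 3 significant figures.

T = 107.2 min = 6432.0 s.
During one orbit Earth rotates (6432.0 / 86164) × 360° = 26.87°.

26.9°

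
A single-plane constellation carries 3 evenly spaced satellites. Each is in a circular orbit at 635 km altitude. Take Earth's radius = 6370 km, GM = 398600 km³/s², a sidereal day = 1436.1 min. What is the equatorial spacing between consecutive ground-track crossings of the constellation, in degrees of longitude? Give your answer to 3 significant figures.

Semi-major axis a = 6370 + 635 = 7005 km. Period T = 2π√(a³/μ) = 2π√(7005³/398600) = 5834.8 s = 97.25 min.
Single-satellite node shift = (5834.8/86166) × 360° = 24.38°.
With 3 satellites evenly phased, successive equator crossings are 24.38/3 = 8.126° apart.

8.13°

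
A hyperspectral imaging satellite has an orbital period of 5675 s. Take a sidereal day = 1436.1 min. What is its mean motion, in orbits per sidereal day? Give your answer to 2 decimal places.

15.18

Orbits per sidereal day = 86166 / 5675.0 = 15.183.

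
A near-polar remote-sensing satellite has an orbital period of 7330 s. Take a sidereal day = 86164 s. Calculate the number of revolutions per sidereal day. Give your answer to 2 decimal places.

11.75

Orbits per sidereal day = 86164 / 7330.0 = 11.755.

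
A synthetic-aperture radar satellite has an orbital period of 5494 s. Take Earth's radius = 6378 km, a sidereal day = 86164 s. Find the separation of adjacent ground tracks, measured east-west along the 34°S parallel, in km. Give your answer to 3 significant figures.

2120 km

Node shift per orbit = (5494.0/86164) × 360° = 22.95°.
Equatorial spacing = 22.95 × 111.3 km/° = 2555 km.
At 34° latitude, spacing = 2555 × cos(34°) = 2118 km.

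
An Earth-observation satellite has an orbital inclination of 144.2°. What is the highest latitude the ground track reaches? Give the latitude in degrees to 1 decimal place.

35.8°

Retrograde orbit: the ground track reaches ±(180° − i) = ±(180 − 144.2) = ±35.8°.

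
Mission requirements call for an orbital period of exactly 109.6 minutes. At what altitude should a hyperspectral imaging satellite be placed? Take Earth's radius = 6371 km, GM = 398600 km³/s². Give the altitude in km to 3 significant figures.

1220 km

T = 109.6 min = 6576.0 s.
From T = 2π√(a³/μ): a = (μ T²/4π²)^(1/3) = (398600 × 6576.0² / 4π²)^(1/3) = 7586 km.
Altitude h = a − R = 7586 − 6371 = 1215 km.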